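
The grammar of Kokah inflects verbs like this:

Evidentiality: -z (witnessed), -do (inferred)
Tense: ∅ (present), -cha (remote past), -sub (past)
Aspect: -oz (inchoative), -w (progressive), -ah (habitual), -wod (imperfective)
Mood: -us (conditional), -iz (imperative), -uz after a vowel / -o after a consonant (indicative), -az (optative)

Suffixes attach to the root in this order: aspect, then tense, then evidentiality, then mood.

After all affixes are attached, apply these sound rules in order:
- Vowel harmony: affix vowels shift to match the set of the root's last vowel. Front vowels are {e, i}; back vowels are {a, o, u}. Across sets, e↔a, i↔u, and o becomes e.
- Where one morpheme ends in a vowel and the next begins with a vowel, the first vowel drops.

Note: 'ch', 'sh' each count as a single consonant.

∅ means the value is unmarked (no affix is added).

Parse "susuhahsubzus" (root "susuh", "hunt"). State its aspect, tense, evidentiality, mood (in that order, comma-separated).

habitual, past, witnessed, conditional

Segment: susuh-ah-sub-z-us.
aspect: -ah → habitual.
tense: -sub → past.
evidentiality: -z → witnessed.
mood: -us → conditional.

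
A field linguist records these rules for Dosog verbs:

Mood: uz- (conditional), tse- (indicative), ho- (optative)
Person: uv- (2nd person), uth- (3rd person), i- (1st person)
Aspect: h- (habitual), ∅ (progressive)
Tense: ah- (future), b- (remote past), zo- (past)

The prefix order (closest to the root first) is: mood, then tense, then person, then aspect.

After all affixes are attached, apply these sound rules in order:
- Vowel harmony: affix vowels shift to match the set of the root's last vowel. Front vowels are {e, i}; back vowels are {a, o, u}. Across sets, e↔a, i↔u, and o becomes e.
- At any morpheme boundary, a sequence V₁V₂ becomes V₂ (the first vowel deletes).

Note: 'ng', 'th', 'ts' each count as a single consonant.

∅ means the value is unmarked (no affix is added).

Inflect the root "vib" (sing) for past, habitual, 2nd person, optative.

hivzehevib

Attach mood optative ho- → hovib.
Attach tense past zo- → zohovib.
Attach person 2nd person uv- → uvzohovib.
Attach aspect habitual h- → huvzohovib.
Apply vowel harmony: huvzohovib → hivzehevib.
Vowel deletion: no change.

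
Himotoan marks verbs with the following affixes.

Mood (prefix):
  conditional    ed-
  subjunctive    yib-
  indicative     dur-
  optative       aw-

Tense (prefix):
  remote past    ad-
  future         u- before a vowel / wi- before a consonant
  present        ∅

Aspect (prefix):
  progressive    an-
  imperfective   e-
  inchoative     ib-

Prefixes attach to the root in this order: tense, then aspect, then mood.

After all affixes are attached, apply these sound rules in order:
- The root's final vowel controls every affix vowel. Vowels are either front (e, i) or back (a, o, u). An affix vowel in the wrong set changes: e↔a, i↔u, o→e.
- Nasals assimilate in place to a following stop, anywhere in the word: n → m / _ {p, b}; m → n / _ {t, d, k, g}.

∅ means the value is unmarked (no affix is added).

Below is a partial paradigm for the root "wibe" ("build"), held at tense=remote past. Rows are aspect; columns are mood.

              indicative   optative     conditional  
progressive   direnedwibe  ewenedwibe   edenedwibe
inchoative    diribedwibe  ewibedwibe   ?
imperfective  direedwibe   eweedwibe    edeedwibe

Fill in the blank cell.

Attach tense remote past ad- → adwibe.
Attach aspect inchoative ib- → ibadwibe.
Attach mood conditional ed- → edibadwibe.
Apply vowel harmony: edibadwibe → edibedwibe.
Nasal assimilation: no change.

edibedwibe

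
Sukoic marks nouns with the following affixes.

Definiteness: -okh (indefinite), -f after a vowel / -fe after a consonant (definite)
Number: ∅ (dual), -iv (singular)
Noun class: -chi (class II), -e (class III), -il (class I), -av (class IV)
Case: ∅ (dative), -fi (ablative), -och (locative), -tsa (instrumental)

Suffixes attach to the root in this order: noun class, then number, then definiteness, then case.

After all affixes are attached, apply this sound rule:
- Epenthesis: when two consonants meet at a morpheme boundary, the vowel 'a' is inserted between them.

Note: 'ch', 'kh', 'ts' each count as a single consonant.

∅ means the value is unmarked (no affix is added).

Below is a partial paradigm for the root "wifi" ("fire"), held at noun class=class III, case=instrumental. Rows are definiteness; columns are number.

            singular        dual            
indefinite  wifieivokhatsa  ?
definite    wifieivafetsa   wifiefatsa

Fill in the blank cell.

wifieokhatsa

Attach noun class class III -e → wifie.
number = dual: zero marking, form stays wifie.
Attach definiteness indefinite -okh → wifieokh.
Attach case instrumental -tsa → wifieokhtsa.
Apply epenthesis: wifieokhtsa → wifieokhatsa.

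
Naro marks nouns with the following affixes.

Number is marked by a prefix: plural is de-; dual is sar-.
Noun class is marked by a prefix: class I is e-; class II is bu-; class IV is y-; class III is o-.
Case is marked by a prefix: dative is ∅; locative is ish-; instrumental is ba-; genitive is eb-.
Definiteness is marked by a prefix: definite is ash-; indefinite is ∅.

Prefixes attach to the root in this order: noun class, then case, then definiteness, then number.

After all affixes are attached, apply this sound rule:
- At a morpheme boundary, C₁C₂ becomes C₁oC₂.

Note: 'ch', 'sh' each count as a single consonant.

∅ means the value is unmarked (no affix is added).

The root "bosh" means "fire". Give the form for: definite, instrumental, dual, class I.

Attach noun class class I e- → ebosh.
Attach case instrumental ba- → baebosh.
Attach definiteness definite ash- → ashbaebosh.
Attach number dual sar- → sarashbaebosh.
Apply epenthesis: sarashbaebosh → sarashobaebosh.

sarashobaebosh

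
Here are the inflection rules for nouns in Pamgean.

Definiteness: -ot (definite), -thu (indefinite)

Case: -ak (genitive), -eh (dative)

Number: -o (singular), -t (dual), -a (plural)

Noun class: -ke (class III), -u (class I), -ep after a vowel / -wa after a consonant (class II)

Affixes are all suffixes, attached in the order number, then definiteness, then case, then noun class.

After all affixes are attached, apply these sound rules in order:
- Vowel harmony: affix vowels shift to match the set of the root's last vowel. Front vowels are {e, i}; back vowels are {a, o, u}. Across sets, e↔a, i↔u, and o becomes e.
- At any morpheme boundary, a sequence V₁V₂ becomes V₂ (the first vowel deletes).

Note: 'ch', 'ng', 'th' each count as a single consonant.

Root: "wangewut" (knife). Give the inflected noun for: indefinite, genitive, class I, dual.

Attach number dual -t → wangewutt.
Attach definiteness indefinite -thu → wangewuttthu.
Attach case genitive -ak → wangewuttthuak.
Attach noun class class I -u → wangewuttthuaku.
Vowel harmony: no change.
Apply vowel deletion: wangewuttthuaku → wangewuttthaku.

wangewuttthaku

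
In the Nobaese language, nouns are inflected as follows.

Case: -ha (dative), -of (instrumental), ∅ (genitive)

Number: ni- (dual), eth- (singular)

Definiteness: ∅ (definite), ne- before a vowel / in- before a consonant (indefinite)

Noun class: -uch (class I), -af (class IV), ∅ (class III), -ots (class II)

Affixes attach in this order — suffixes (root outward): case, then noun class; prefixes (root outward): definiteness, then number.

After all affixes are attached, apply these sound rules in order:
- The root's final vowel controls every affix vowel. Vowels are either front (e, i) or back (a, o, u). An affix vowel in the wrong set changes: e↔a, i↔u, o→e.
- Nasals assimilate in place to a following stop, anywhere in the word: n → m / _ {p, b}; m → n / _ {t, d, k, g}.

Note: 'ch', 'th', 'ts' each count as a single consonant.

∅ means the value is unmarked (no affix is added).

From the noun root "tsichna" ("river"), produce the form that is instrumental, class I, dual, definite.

nutsichnaofuch

Attach case instrumental -of → tsichnaof.
definiteness = definite: zero marking, form stays tsichnaof.
Attach number dual ni- → nitsichnaof.
Attach noun class class I -uch → nitsichnaofuch.
Apply vowel harmony: nitsichnaofuch → nutsichnaofuch.
Nasal assimilation: no change.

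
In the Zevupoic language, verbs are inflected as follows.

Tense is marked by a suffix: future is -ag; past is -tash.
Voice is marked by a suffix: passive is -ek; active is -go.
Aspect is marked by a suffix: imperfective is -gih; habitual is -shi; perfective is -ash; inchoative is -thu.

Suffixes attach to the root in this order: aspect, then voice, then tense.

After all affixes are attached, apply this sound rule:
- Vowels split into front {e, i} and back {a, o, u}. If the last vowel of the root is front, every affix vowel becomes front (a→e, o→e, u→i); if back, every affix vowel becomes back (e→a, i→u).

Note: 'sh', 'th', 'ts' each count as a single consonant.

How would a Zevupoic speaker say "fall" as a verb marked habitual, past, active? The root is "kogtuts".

Attach aspect habitual -shi → kogtutsshi.
Attach voice active -go → kogtutsshigo.
Attach tense past -tash → kogtutsshigotash.
Apply vowel harmony: kogtutsshigotash → kogtutsshugotash.

kogtutsshugotash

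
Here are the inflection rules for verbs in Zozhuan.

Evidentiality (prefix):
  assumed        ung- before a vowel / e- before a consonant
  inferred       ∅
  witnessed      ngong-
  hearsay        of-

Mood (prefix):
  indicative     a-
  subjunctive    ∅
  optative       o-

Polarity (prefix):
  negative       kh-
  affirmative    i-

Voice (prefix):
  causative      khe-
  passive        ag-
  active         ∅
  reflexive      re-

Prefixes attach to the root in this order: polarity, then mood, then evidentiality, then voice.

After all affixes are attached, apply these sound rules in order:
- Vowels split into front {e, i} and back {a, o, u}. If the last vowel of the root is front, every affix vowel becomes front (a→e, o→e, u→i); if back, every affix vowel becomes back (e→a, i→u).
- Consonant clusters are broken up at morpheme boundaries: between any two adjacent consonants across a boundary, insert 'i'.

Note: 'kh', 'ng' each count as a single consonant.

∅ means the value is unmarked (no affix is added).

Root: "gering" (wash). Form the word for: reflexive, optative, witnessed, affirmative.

rengengeigering

Attach polarity affirmative i- → igering.
Attach mood optative o- → oigering.
Attach evidentiality witnessed ngong- → ngongoigering.
Attach voice reflexive re- → rengongoigering.
Apply vowel harmony: rengongoigering → rengengeigering.
Epenthesis: no change.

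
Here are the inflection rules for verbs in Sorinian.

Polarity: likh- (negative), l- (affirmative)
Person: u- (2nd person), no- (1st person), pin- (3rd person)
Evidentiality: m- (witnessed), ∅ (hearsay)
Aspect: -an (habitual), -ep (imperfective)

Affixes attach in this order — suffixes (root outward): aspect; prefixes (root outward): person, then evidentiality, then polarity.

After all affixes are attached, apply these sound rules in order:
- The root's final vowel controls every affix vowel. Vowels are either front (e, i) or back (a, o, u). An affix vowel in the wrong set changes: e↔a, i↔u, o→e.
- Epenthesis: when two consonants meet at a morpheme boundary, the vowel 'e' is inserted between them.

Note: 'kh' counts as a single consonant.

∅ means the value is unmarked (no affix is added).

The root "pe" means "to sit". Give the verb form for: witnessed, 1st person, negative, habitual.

Attach person 1st person no- → nope.
Attach evidentiality witnessed m- → mnope.
Attach aspect habitual -an → mnopean.
Attach polarity negative likh- → likhmnopean.
Apply vowel harmony: likhmnopean → likhmnepeen.
Apply epenthesis: likhmnepeen → likhemenepeen.

likhemenepeen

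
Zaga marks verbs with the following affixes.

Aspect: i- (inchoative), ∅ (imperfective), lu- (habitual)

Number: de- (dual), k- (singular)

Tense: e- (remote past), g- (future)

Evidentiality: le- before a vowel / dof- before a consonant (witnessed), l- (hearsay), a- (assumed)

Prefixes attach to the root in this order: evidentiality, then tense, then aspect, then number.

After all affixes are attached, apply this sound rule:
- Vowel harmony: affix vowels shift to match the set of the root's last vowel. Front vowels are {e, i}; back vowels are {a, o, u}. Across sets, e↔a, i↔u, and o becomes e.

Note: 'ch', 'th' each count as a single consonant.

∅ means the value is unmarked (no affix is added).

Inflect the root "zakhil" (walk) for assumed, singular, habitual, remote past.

Attach evidentiality assumed a- → azakhil.
Attach tense remote past e- → eazakhil.
Attach aspect habitual lu- → lueazakhil.
Attach number singular k- → klueazakhil.
Apply vowel harmony: klueazakhil → klieezakhil.

klieezakhil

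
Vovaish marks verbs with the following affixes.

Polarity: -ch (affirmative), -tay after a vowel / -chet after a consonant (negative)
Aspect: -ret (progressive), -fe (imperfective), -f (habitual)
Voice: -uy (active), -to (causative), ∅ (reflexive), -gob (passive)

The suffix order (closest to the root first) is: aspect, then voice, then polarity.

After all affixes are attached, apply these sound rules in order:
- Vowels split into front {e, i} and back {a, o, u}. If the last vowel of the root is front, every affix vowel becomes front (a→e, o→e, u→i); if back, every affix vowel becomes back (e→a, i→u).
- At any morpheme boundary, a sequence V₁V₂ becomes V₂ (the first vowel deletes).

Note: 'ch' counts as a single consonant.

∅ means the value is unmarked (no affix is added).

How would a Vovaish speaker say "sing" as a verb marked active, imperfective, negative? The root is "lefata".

lefatafuychat

Attach aspect imperfective -fe → lefatafe.
Attach voice active -uy → lefatafeuy.
Attach polarity negative -chet (after consonant 'y') → lefatafeuychet.
Apply vowel harmony: lefatafeuychet → lefatafauychat.
Apply vowel deletion: lefatafauychat → lefatafuychat.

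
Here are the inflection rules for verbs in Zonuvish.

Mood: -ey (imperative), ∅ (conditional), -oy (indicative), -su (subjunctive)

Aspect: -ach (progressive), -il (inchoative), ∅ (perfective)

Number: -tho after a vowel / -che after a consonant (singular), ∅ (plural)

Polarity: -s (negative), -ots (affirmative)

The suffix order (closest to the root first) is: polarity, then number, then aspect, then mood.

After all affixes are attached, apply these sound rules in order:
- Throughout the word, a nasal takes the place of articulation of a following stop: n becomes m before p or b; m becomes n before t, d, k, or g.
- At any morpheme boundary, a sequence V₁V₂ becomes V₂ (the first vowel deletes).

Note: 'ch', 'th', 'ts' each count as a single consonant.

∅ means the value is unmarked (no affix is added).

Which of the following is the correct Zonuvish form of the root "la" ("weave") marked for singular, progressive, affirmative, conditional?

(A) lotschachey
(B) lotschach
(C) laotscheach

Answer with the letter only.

B

Attach polarity affirmative -ots → laots.
Attach number singular -che (after consonant 'ts') → laotsche.
Attach aspect progressive -ach → laotscheach.
mood = conditional: zero marking, form stays laotscheach.
Nasal assimilation: no change.
Apply vowel deletion: laotscheach → lotschach.
So the correct form is lotschach, option (B).
(C) laotscheach is wrong: it fails to apply the sound rule(s).
(A) lotschachey is wrong: it uses imperative instead of conditional for mood.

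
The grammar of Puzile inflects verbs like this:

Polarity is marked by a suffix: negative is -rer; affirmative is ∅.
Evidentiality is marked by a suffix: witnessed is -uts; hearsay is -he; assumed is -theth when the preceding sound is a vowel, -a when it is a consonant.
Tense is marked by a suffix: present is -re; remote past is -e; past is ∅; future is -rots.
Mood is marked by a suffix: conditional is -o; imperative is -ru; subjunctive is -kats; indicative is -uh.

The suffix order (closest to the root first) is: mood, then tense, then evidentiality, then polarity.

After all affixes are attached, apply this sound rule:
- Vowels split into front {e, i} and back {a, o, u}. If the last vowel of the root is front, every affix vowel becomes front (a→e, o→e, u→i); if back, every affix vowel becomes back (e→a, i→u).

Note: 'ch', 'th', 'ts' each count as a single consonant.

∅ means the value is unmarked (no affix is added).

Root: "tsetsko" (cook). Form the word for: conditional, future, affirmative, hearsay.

tsetskoorotsha

Attach mood conditional -o → tsetskoo.
Attach tense future -rots → tsetskoorots.
Attach evidentiality hearsay -he → tsetskoorotshe.
polarity = affirmative: zero marking, form stays tsetskoorotshe.
Apply vowel harmony: tsetskoorotshe → tsetskoorotsha.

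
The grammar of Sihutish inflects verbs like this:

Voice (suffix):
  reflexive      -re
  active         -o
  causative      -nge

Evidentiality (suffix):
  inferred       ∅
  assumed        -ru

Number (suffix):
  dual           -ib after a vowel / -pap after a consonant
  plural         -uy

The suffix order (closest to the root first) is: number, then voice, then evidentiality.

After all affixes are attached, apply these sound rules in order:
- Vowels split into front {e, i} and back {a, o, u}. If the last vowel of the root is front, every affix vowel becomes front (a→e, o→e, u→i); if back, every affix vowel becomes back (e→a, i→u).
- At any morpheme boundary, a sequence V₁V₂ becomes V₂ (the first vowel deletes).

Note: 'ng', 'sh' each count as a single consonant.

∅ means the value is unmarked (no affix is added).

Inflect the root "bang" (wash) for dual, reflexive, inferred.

bangpapra

Attach number dual -pap (after consonant 'ng') → bangpap.
Attach voice reflexive -re → bangpapre.
evidentiality = inferred: zero marking, form stays bangpapre.
Apply vowel harmony: bangpapre → bangpapra.
Vowel deletion: no change.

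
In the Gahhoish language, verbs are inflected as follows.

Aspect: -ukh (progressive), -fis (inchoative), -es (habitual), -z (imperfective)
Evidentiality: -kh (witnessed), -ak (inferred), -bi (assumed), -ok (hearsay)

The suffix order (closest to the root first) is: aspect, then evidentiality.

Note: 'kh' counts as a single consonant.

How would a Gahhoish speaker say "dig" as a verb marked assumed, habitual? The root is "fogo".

Attach aspect habitual -es → fogoes.
Attach evidentiality assumed -bi → fogoesbi.

fogoesbi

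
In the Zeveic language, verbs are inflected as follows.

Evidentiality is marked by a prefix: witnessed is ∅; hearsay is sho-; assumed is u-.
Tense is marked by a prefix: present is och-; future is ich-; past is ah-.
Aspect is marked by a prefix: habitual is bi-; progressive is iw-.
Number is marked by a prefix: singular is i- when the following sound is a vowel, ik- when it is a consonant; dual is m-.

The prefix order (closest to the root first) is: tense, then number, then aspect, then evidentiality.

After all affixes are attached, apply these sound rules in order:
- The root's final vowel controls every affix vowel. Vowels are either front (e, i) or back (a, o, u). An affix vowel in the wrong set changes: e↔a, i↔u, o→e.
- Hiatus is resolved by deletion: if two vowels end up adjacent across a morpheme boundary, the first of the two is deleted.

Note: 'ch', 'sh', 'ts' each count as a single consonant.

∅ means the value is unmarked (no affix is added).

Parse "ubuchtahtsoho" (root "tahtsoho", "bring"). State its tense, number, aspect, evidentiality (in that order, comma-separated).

future, singular, habitual, assumed

Segment: u-bi-i-ich-tahtsoho.
tense: ich- → future.
number: i/ik- → singular.
aspect: bi- → habitual.
evidentiality: u- → assumed.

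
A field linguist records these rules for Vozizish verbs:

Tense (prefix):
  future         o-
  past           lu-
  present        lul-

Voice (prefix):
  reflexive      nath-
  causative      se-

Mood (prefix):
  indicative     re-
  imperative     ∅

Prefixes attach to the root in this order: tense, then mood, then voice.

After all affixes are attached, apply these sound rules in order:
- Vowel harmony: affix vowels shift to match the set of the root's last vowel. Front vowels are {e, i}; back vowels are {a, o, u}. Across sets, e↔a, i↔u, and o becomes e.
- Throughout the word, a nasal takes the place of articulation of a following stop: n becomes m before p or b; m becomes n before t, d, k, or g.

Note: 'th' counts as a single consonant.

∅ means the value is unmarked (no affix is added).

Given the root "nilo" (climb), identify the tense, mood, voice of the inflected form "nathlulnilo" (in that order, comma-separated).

Segment: nath-lul-nilo.
tense: lul- → present.
mood: ∅ → imperative.
voice: nath- → reflexive.

present, imperative, reflexive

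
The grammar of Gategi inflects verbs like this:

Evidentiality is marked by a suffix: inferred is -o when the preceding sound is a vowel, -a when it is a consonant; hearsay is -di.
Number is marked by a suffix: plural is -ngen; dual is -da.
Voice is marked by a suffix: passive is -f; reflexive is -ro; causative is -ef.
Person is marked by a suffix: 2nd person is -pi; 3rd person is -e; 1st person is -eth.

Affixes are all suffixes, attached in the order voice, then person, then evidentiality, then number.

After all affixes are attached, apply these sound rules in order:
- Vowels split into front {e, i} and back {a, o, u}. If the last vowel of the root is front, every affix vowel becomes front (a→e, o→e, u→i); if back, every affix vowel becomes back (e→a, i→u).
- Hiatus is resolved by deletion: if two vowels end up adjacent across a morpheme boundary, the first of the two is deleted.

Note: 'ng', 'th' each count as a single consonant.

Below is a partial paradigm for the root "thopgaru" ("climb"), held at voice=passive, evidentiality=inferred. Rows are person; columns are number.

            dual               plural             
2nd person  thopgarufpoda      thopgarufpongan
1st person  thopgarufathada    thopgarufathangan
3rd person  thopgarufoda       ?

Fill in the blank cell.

Attach voice passive -f → thopgaruf.
Attach person 3rd person -e → thopgarufe.
Attach evidentiality inferred -o (after vowel 'e') → thopgarufeo.
Attach number plural -ngen → thopgarufeongen.
Apply vowel harmony: thopgarufeongen → thopgarufaongan.
Apply vowel deletion: thopgarufaongan → thopgarufongan.

thopgarufongan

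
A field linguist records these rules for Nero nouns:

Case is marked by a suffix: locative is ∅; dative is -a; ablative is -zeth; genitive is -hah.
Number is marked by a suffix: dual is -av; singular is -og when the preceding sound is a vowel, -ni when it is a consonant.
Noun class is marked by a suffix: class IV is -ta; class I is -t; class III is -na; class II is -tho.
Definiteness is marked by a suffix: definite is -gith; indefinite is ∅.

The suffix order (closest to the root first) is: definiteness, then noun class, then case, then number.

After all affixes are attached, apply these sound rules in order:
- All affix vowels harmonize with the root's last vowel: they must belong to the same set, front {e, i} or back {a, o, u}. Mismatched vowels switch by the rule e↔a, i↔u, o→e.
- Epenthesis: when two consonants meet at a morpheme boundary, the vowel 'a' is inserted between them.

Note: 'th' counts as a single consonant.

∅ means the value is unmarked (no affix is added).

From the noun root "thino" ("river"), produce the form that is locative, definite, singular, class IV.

thinoguthataog

Attach definiteness definite -gith → thinogith.
Attach noun class class IV -ta → thinogithta.
case = locative: zero marking, form stays thinogithta.
Attach number singular -og (after vowel 'a') → thinogithtaog.
Apply vowel harmony: thinogithtaog → thinoguthtaog.
Apply epenthesis: thinoguthtaog → thinoguthataog.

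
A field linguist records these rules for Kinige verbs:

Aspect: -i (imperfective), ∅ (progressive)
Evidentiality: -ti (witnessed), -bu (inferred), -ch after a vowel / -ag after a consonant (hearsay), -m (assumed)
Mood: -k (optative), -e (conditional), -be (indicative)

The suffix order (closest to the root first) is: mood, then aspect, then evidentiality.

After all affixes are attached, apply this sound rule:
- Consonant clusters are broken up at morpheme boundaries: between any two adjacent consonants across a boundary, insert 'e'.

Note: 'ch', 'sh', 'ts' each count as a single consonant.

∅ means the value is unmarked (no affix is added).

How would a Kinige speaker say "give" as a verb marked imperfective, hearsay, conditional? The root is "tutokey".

Attach mood conditional -e → tutokeye.
Attach aspect imperfective -i → tutokeyei.
Attach evidentiality hearsay -ch (after vowel 'i') → tutokeyeich.
Epenthesis: no change.

tutokeyeich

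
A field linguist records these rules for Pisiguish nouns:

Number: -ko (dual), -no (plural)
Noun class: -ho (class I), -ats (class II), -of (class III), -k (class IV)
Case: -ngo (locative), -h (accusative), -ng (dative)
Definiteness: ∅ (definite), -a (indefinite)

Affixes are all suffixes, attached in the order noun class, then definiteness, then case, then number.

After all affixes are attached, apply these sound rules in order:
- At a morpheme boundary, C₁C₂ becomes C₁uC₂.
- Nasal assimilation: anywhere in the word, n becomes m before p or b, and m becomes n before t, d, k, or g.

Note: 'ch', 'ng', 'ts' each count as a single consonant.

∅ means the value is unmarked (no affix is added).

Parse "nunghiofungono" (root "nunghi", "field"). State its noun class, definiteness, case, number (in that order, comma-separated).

Segment: nunghi-of-ngo-no.
noun class: -of → class III.
definiteness: ∅ → definite.
case: -ngo → locative.
number: -no → plural.

class III, definite, locative, plural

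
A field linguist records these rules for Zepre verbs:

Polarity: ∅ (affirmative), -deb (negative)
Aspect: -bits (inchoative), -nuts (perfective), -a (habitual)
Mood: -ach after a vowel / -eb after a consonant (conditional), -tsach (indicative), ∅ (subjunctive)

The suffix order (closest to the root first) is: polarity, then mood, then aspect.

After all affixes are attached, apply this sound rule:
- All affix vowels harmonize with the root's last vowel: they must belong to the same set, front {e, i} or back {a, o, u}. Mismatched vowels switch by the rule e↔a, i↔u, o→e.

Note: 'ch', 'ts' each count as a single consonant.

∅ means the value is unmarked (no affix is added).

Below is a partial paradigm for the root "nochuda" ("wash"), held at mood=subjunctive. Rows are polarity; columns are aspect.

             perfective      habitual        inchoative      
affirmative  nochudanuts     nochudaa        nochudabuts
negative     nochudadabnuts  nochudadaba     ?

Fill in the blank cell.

Attach polarity negative -deb → nochudadeb.
mood = subjunctive: zero marking, form stays nochudadeb.
Attach aspect inchoative -bits → nochudadebbits.
Apply vowel harmony: nochudadebbits → nochudadabbuts.

nochudadabbuts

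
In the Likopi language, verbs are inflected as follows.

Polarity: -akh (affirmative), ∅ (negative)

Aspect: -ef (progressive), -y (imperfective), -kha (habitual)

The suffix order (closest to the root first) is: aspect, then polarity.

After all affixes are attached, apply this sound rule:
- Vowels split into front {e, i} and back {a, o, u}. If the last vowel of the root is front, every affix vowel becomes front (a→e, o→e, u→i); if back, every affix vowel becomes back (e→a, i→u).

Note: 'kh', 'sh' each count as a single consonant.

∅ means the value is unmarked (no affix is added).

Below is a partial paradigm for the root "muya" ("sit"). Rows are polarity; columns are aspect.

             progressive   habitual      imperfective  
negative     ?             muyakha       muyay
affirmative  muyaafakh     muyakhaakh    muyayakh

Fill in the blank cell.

muyaaf

Attach aspect progressive -ef → muyaef.
polarity = negative: zero marking, form stays muyaef.
Apply vowel harmony: muyaef → muyaaf.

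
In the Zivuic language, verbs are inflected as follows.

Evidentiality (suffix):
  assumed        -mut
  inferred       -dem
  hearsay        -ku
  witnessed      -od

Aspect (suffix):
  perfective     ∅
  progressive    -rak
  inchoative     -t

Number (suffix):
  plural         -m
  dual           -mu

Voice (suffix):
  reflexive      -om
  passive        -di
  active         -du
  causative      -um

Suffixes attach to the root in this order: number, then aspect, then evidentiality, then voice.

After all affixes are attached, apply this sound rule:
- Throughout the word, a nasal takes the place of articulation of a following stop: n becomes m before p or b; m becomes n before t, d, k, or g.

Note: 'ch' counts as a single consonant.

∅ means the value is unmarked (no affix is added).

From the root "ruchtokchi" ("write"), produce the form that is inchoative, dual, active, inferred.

Attach number dual -mu → ruchtokchimu.
Attach aspect inchoative -t → ruchtokchimut.
Attach evidentiality inferred -dem → ruchtokchimutdem.
Attach voice active -du → ruchtokchimutdemdu.
Apply nasal assimilation: ruchtokchimutdemdu → ruchtokchimutdendu.

ruchtokchimutdendu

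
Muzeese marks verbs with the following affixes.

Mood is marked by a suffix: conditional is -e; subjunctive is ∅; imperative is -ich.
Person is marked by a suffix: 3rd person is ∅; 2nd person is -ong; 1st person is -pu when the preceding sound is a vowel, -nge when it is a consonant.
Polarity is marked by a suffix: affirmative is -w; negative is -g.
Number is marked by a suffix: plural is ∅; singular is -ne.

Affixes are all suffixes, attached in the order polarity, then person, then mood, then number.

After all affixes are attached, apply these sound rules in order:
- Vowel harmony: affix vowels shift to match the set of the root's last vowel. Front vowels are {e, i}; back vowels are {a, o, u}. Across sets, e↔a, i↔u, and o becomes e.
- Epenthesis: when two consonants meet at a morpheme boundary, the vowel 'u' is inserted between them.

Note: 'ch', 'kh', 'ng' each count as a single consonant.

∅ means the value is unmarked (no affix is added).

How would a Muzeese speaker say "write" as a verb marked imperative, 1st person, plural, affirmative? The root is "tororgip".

tororgipuwungeich

Attach polarity affirmative -w → tororgipw.
Attach person 1st person -nge (after consonant 'w') → tororgipwnge.
Attach mood imperative -ich → tororgipwngeich.
number = plural: zero marking, form stays tororgipwngeich.
Vowel harmony: no change.
Apply epenthesis: tororgipwngeich → tororgipuwungeich.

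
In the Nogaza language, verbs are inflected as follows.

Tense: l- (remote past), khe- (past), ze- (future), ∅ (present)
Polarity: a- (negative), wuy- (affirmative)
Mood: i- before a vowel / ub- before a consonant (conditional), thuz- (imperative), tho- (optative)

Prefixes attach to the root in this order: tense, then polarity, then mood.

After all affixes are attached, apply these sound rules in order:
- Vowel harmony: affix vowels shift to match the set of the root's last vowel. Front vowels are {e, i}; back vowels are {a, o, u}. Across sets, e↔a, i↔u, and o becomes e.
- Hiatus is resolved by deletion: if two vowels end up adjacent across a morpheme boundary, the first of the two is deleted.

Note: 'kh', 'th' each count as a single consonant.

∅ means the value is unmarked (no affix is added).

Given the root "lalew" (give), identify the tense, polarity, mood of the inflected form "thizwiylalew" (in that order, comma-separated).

present, affirmative, imperative

Segment: thuz-wuy-lalew.
tense: ∅ → present.
polarity: wuy- → affirmative.
mood: thuz- → imperative.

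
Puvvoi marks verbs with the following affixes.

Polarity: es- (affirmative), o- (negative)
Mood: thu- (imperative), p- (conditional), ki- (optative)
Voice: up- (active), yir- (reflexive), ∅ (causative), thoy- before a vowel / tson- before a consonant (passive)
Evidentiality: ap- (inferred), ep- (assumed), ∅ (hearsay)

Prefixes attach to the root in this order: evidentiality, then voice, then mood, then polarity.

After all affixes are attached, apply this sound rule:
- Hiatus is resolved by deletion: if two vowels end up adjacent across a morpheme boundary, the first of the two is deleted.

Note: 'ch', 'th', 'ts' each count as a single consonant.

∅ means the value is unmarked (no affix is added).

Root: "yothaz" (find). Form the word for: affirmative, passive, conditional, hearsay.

esptsonyothaz

evidentiality = hearsay: zero marking, form stays yothaz.
Attach voice passive tson- (before consonant 'y') → tsonyothaz.
Attach mood conditional p- → ptsonyothaz.
Attach polarity affirmative es- → esptsonyothaz.
Vowel deletion: no change.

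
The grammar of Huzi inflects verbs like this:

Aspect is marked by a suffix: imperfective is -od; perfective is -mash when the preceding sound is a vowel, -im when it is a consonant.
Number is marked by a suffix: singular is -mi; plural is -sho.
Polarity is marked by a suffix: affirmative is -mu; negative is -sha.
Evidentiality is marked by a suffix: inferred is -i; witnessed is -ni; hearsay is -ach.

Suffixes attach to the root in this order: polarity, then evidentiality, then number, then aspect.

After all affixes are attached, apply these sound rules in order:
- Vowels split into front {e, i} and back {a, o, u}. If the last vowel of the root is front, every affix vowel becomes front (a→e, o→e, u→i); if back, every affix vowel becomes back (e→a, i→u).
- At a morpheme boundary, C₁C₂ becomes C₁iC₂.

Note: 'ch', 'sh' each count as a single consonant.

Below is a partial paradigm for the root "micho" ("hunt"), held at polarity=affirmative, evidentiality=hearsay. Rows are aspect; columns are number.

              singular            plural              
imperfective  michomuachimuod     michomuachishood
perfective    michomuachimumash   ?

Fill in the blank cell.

Attach polarity affirmative -mu → michomu.
Attach evidentiality hearsay -ach → michomuach.
Attach number plural -sho → michomuachsho.
Attach aspect perfective -mash (after vowel 'o') → michomuachshomash.
Vowel harmony: no change.
Apply epenthesis: michomuachshomash → michomuachishomash.

michomuachishomash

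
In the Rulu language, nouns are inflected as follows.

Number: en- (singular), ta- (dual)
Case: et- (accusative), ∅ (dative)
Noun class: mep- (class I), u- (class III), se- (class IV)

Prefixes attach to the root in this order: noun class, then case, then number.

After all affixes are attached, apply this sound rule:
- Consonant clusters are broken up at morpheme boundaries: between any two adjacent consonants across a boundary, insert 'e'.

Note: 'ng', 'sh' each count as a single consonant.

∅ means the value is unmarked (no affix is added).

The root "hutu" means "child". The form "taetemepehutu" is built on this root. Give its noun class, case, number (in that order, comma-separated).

class I, accusative, dual

Segment: ta-et-mep-hutu.
noun class: mep- → class I.
case: et- → accusative.
number: ta- → dual.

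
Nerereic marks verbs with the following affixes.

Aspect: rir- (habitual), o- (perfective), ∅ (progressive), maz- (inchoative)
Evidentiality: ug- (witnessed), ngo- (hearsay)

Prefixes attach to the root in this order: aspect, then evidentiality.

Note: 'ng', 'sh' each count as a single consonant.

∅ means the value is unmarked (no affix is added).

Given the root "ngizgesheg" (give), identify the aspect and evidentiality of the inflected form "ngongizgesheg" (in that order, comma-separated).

Segment: ngo-ngizgesheg.
aspect: ∅ → progressive.
evidentiality: ngo- → hearsay.

progressive, hearsay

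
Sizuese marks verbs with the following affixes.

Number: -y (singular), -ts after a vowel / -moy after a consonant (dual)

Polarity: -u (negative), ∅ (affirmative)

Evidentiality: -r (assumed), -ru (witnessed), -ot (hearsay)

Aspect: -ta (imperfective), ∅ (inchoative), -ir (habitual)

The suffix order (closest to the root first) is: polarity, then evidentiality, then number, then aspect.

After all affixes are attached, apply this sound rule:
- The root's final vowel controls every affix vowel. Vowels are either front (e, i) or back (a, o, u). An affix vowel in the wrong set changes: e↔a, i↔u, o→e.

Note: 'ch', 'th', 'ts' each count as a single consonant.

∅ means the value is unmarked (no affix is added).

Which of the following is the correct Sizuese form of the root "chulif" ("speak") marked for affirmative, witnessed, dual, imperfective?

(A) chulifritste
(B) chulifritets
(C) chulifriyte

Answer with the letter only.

polarity = affirmative: zero marking, form stays chulif.
Attach evidentiality witnessed -ru → chulifru.
Attach number dual -ts (after vowel 'u') → chulifruts.
Attach aspect imperfective -ta → chulifrutsta.
Apply vowel harmony: chulifrutsta → chulifritste.
So the correct form is chulifritste, option (A).
(C) chulifriyte is wrong: it uses singular instead of dual for number.
(B) chulifritets is wrong: it has the affixes in the wrong order.

A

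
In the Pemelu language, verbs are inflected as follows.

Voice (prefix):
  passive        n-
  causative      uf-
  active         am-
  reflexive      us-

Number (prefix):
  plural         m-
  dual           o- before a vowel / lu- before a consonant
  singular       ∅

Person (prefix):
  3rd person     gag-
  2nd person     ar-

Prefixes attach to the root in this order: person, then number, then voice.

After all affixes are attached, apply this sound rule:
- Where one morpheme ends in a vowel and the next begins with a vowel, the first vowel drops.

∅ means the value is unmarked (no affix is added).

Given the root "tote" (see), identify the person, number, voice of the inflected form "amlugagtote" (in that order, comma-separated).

3rd person, dual, active

Segment: am-lu-gag-tote.
person: gag- → 3rd person.
number: o/lu- → dual.
voice: am- → active.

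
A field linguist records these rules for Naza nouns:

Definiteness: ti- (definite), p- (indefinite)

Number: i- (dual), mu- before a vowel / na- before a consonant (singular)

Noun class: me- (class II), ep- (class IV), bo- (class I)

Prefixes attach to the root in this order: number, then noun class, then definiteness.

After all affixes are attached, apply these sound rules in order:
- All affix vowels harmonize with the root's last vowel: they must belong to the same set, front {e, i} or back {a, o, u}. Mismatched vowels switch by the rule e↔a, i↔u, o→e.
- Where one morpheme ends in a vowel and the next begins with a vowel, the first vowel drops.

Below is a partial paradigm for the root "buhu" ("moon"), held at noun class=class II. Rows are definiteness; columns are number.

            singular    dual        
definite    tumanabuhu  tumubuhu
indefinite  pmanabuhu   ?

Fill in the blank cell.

Attach number dual i- → ibuhu.
Attach noun class class II me- → meibuhu.
Attach definiteness indefinite p- → pmeibuhu.
Apply vowel harmony: pmeibuhu → pmaubuhu.
Apply vowel deletion: pmaubuhu → pmubuhu.

pmubuhu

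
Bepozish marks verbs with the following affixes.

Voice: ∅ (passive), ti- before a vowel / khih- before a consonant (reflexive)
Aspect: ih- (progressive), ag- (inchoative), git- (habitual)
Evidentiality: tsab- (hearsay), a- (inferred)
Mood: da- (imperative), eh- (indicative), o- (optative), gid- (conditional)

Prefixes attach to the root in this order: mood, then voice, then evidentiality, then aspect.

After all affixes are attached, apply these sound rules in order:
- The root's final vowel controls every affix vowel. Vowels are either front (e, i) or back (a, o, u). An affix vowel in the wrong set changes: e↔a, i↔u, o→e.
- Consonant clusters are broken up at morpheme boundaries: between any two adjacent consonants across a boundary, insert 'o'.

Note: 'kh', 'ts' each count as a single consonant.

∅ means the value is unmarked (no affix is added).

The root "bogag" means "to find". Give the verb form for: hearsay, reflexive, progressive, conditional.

Attach mood conditional gid- → gidbogag.
Attach voice reflexive khih- (before consonant 'g') → khihgidbogag.
Attach evidentiality hearsay tsab- → tsabkhihgidbogag.
Attach aspect progressive ih- → ihtsabkhihgidbogag.
Apply vowel harmony: ihtsabkhihgidbogag → uhtsabkhuhgudbogag.
Apply epenthesis: uhtsabkhuhgudbogag → uhotsabokhuhogudobogag.

uhotsabokhuhogudobogag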